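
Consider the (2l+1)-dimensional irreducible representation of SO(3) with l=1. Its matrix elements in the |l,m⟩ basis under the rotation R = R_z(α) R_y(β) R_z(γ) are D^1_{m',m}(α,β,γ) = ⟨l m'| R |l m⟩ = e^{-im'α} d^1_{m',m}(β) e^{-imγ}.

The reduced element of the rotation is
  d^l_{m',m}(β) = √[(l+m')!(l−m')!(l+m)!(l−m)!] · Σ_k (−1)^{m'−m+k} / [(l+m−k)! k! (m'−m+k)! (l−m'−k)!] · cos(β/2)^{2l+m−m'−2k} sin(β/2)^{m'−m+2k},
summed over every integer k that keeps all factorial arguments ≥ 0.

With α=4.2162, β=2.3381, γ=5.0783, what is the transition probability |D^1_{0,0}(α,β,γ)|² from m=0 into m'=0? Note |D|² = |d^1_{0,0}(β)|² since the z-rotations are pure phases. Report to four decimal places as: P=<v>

P=0.4819

D^1_{0,0}(4.2162,2.3381,5.0783) = e^{-i·0·4.2162}·d^1_{0,0}(2.3381)·e^{-i·0·5.0783}. Compute d first:
Half-angle: c=0.391026, s=0.920380. N=√(1·1·1·1)=1.000000
Admissible k: 0..1 (factorial args all ≥0)
  k=0: (−1)^0·1.0000/(1)·0.3910^2·0.9204^0 = +0.152902
  k=1: (−1)^1·1.0000/(1)·0.3910^0·0.9204^2 = -0.847098
d^1_{0,0}(2.3381) = +0.152902 -0.847098 = -0.694197
|D^1_{0,0}|² = |d^1_{0,0}(β)|² = (-0.694197)² = 0.481909 (the z-rotation phases have unit modulus)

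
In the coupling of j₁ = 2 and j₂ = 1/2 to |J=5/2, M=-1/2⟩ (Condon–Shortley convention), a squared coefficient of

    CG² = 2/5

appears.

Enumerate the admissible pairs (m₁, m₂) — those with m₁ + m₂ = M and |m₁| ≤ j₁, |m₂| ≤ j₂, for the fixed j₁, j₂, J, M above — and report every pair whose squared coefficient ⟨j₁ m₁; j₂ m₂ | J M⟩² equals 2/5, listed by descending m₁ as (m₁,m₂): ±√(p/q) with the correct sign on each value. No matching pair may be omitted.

Admissible pairs with m₁+m₂ = M = -1/2: (-1,1/2), (0,-1/2)
  (m₁,m₂)=(0,-1/2): CG² = 3/5, CG = +√(3/5)
  (m₁,m₂)=(-1,1/2): CG² = 2/5, CG = +√(2/5)   ← matches the target
Pairs with CG² = 2/5: (-1,1/2): +√(2/5)

(-1,1/2): +√(2/5)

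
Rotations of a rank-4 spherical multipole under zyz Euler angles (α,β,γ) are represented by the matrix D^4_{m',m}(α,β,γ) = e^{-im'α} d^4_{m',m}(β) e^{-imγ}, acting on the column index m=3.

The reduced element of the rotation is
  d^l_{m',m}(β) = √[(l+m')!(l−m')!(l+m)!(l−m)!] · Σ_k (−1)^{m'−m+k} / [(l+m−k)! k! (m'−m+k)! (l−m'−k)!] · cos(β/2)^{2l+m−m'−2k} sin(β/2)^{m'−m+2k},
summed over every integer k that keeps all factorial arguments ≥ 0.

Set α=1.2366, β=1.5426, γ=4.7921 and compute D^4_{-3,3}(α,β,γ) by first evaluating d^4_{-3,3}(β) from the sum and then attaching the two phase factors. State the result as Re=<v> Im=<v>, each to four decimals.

Re=-0.1154 Im=0.3379

D^4_{-3,3}(1.2366,1.5426,4.7921) = e^{-i·-3·1.2366}·d^4_{-3,3}(1.5426)·e^{-i·3·4.7921}. Compute d first:
c=cos(1.542600/2)=0.717005, s=sin(1.542600/2)=0.697068; N=√[1·5040·5040·1]=5040.000000
Admissible k: 6..7 (factorial args all ≥0)
  k=6: (−1)^0·5040.0000/(720)·0.7170^2·0.6971^6 = +0.412851
  k=7: (−1)^1·5040.0000/(5040)·0.7170^0·0.6971^8 = -0.055744
d^4_{-3,3}(1.5426) = +0.412851 -0.055744 = +0.357106
Attach z-rotation phases: D = e^{-i(-3)(1.2366)}·(+0.357106)·e^{-i(3)(4.7921)} = -0.115405+0.337945i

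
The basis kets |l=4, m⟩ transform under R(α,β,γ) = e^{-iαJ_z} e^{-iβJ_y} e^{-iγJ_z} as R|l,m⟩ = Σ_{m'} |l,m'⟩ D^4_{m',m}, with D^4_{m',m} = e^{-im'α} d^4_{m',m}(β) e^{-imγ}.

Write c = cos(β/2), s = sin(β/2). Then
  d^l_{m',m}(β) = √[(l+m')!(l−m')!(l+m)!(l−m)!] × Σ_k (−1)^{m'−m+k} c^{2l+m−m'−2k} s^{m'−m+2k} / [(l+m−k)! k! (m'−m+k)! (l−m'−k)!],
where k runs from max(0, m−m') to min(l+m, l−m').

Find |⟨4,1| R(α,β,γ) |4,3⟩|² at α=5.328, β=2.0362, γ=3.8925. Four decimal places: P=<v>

P=0.1656

D^4_{1,3}(5.3280,2.0362,3.8925) = e^{-i·1·5.3280}·d^4_{1,3}(2.0362)·e^{-i·3·3.8925}. Compute d first:
Half-angle: c=0.524984, s=0.851112. N=√(120·6·5040·1)=1904.940944
k∈{2,3} keeps every argument non-negative
  k=2: (−1)^0·1904.9409/(240)·0.5250^6·0.8511^2 = +0.120371
  k=3: (−1)^1·1904.9409/(144)·0.5250^4·0.8511^4 = -0.527291
d^4_{1,3}(2.0362) = +0.120371 -0.527291 = -0.406920
|D^4_{1,3}|² = |d^4_{1,3}(β)|² = (-0.406920)² = 0.165584 (the z-rotation phases have unit modulus)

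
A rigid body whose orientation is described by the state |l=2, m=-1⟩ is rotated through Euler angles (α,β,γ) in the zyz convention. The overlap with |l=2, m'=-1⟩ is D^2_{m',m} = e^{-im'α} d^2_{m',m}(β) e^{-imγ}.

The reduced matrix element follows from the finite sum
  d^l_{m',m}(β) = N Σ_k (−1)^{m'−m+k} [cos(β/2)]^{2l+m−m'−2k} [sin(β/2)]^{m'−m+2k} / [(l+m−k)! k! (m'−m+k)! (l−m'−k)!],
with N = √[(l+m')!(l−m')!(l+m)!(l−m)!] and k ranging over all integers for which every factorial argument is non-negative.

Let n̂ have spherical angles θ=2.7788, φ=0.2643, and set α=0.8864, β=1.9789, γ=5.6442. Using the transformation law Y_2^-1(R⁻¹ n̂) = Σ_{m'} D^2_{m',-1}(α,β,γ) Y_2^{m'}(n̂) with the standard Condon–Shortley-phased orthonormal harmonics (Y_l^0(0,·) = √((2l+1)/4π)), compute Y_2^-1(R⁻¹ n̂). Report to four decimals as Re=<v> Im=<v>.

Re=0.3538 Im=-0.1363

Need the full column D^2_{m',-1} for m'=−2..2 at α=0.8864, β=1.9789, γ=5.6442.
cos(β/2)=0.549150, sin(β/2)=0.835724
d^2_{-2,-1}: single k=1 term ⇒ +0.276799;  D = +0.117143+0.250789i
d^2_{-1,-1}: k∈[0..1] ⇒ +0.090942 -0.631871 = -0.540929;  D = -0.524457-0.132473i
d^2_{0,-1}: k∈[0..1] ⇒ -0.339008 +0.785154 = +0.446146;  D = +0.358122-0.266073i
d^2_{1,-1}: k∈[0..1] ⇒ +0.631871 -0.487811 = +0.144060;  D = +0.006540-0.143911i
d^2_{2,-1}: single k=0 term ⇒ -0.641076;  D = +0.477796+0.427422i
Y_2^{m'}(θ=2.7788,φ=0.2643) and Σ D·Y over m':
  (+0.1171+0.2508i)·(+0.0420-0.0245i)  (-0.5245-0.1325i)·(-0.2474+0.0670i)  (+0.3581-0.2661i)·(+0.5116+0.0000i)  (+0.0065-0.1439i)·(+0.2474+0.0670i)  (+0.4778+0.4274i)·(+0.0420+0.0245i)
Y_2^-1(R⁻¹ n̂) = +0.353767-0.136298i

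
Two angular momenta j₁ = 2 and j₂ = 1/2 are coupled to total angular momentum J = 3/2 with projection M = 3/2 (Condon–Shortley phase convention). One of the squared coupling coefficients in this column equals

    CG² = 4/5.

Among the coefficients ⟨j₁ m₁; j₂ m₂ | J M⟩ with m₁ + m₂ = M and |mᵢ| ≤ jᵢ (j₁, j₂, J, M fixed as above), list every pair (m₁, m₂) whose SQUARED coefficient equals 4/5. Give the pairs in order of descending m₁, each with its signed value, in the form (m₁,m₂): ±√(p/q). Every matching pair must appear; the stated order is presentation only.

(2,-1/2): +√(4/5)

Admissible pairs with m₁+m₂ = M = 3/2: (1,1/2), (2,-1/2)
  (m₁,m₂)=(2,-1/2): CG² = 4/5, CG = +√(4/5)   ← matches the target
  (m₁,m₂)=(1,1/2): CG² = 1/5, CG = −√(1/5)
Pairs with CG² = 4/5: (2,-1/2): +√(4/5)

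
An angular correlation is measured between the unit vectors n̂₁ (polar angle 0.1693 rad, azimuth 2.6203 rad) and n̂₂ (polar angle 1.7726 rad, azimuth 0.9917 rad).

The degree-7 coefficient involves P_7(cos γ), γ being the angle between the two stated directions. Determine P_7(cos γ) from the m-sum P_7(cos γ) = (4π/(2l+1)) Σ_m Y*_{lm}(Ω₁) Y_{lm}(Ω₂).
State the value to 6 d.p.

0.294218

Summing Y*_{l m}(θ₁,φ₁)·Y_{l m}(θ₂,φ₂) over m ∈ [−7, 7]; prefactor 4π/(2·7+1) = 0.837758:
  m=-7: Y*=0.00000 - 0.00000j  Y=0.34256 - 0.26515j  product 0.00000 - 0.00000j
  m=-6: Y*=-0.00004 - 0.00000j  Y=-0.31339 - 0.10839j  product 0.00001 + 0.00000j
  m=-5: Y*=0.00050 + 0.00030j  Y=-0.03855 - 0.15345j  product 0.00003 - 0.00009j
  m=-4: Y*=-0.00276 - 0.00489j  Y=-0.22778 + 0.24668j  product 0.00184 + 0.00043j
  m=-3: Y*=-0.00027 + 0.03909j  Y=-0.05943 - 0.00999j  product 0.00041 - 0.00232j
  m=-2: Y*=0.09515 - 0.16306j  Y=0.13050 + 0.29812j  product 0.06103 + 0.00709j
  m=-1: Y*=-0.48870 + 0.28065j  Y=-0.01190 + 0.01820j  product 0.00071 - 0.01224j
  m=+0: Y*=0.69575 + 0.00000j  Y=0.32076 + 0.00000j  product 0.22316 + 0.00000j
  m=+1: Y*=0.48870 + 0.28065j  Y=0.01190 + 0.01820j  product 0.00071 + 0.01224j
  m=+2: Y*=0.09515 + 0.16306j  Y=0.13050 - 0.29812j  product 0.06103 - 0.00709j
  m=+3: Y*=0.00027 + 0.03909j  Y=0.05943 - 0.00999j  product 0.00041 + 0.00232j
  m=+4: Y*=-0.00276 + 0.00489j  Y=-0.22778 - 0.24668j  product 0.00184 - 0.00043j
  m=+5: Y*=-0.00050 + 0.00030j  Y=0.03855 - 0.15345j  product 0.00003 + 0.00009j
  m=+6: Y*=-0.00004 + 0.00000j  Y=-0.31339 + 0.10839j  product 0.00001 - 0.00000j
  m=+7: Y*=-0.00000 - 0.00000j  Y=-0.34256 - 0.26515j  product 0.00000 + 0.00000j
Σ over m = 0.35120 - 0.00000j; ×(4π/15) → 0.29422 - 0.00000j. Real part: 0.294218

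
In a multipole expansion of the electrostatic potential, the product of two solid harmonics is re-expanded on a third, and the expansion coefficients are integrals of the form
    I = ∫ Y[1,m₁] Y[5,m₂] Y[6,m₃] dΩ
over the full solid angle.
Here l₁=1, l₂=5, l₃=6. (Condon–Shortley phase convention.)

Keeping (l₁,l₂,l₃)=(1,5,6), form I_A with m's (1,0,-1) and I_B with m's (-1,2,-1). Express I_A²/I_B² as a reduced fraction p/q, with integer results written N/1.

Same 1,5,6: normalisation and zero-m 3j drop out of the ratio.
A: Δ: 0! 2! 10! / 13! → 1/858; sum: t=0:+1/28800 = 1/28800; 3j²(1 5 6; 1 0 -1) = Δ·Π!·Σ² = 7/286  (sign -1)
B: Δ: 0! 2! 10! / 13! → 1/858; sum: t=0:+1/60480 = 1/60480; 3j²(1 5 6; -1 2 -1) = Δ·Π!·Σ² = 5/429  (sign -1)
I_A²/I_B² = (7/286)/(5/429) = 21/10

21/10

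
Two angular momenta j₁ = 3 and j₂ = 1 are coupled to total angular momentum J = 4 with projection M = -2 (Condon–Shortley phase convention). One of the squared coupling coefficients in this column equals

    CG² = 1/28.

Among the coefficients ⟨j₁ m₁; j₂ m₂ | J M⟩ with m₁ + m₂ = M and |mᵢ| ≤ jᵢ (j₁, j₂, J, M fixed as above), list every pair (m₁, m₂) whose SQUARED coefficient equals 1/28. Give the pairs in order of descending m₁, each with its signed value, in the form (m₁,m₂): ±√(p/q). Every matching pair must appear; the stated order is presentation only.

(-3,1): +√(1/28)

Admissible pairs with m₁+m₂ = M = -2: (-3,1), (-2,0), (-1,-1)
  (m₁,m₂)=(-1,-1): CG² = 15/28, CG = +√(15/28)
  (m₁,m₂)=(-2,0): CG² = 3/7, CG = +√(3/7)
  (m₁,m₂)=(-3,1): CG² = 1/28, CG = +√(1/28)   ← matches the target
Pairs with CG² = 1/28: (-3,1): +√(1/28)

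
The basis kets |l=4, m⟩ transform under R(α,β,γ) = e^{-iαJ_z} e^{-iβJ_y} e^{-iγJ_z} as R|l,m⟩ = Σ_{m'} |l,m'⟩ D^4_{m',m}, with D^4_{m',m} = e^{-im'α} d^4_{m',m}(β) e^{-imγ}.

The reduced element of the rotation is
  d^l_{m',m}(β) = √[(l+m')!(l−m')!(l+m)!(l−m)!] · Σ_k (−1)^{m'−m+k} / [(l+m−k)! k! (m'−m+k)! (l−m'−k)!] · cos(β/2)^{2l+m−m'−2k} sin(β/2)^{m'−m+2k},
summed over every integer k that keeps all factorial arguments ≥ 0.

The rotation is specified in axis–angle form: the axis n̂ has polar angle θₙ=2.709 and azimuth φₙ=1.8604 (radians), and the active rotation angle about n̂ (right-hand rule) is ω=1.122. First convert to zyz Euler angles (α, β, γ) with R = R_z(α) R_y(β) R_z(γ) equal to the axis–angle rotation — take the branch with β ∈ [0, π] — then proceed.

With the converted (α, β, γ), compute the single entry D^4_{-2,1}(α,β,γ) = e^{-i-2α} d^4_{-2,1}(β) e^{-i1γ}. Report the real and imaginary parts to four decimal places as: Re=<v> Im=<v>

Axis–angle → zyz. n̂ = (sinθₙcosφₙ, sinθₙsinφₙ, cosθₙ) = (-0.119719, +0.401768, -0.907882), ω = 1.1220.
R = I cosω + sinω [n̂]ₓ + (1−cosω) n̂n̂ᵀ gives
  R = [+0.441995, +0.790744, +0.423513; -0.845204, +0.525263, -0.098633; -0.300449, -0.314360, +0.900504]
β = atan2(√(R₁₃²+R₂₃²), R₃₃) = 0.449868; α = atan2(R₂₃, R₁₃) mod 2π = 6.054372; γ = atan2(R₃₂, −R₃₁) mod 2π = 5.475165
D^4_{-2,1}(6.0544,0.4499,5.4752) = e^{-i·-2·6.0544}·d^4_{-2,1}(0.4499)·e^{-i·1·5.4752}. Compute d first:
c=cos(0.449868/2)=0.974809, s=sin(0.449868/2)=0.223042; N=√[2·720·120·6]=1018.233765
k: max(0,(1)−(-2))=3 … min(4+(1),4−(-2))=5
  k=3: (−1)^0·1018.2338/(72)·0.9748^5·0.2230^3 = +0.138125
  k=4: (−1)^1·1018.2338/(48)·0.9748^3·0.2230^5 = -0.010847
  k=5: (−1)^2·1018.2338/(240)·0.9748^1·0.2230^7 = +0.000114
d^4_{-2,1}(0.4499) = +0.138125 -0.010847 +0.000114 = +0.127392
Attach z-rotation phases: D = e^{-i(-2)(6.0544)}·(+0.127392)·e^{-i(1)(5.4752)} = +0.119651+0.043730i

Re=0.1197 Im=0.0437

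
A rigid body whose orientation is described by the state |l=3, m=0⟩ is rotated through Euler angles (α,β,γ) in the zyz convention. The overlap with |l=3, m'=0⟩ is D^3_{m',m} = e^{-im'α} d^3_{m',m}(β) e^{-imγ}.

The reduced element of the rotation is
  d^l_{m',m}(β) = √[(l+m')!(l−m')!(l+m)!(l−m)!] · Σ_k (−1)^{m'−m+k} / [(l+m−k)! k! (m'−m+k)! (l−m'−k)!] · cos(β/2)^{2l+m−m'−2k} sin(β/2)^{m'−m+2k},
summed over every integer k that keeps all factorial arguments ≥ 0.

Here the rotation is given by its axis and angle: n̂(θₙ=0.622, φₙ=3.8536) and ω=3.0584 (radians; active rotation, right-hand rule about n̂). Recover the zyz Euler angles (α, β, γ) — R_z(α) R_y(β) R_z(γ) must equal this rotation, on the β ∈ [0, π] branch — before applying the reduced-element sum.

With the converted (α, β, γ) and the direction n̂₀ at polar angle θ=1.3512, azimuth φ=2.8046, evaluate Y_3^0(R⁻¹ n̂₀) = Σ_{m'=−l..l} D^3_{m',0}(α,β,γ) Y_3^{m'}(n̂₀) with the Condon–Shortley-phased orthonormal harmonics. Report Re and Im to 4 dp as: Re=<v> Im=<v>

Re=-0.2918 Im=0.0000

Axis–angle → zyz. n̂ = (sinθₙcosφₙ, sinθₙsinφₙ, cosθₙ) = (-0.441105, -0.380685, +0.812715), ω = 3.0584.
R = I cosω + sinω [n̂]ₓ + (1−cosω) n̂n̂ᵀ gives
  R = [-0.608067, +0.267729, -0.747379; +0.402797, -0.707201, -0.581052; -0.684112, -0.654361, +0.322185]
β = atan2(√(R₁₃²+R₂₃²), R₃₃) = 1.242760; α = atan2(R₂₃, R₁₃) mod 2π = 3.802433; γ = atan2(R₃₂, −R₃₁) mod 2π = 5.520011
Need the full column D^3_{m',0} for m'=−3..3 at α=3.8024, β=1.2428, γ=5.5200.
cos(β/2)=0.813076, sin(β/2)=0.582158
d^3_{-3,0}: single k=3 term ⇒ +0.474275;  D = +0.189801-0.434641i
d^3_{-2,0}: k∈[2..3] ⇒ +0.811272 -0.415897 = +0.395375;  D = +0.097478+0.383170i
d^3_{-1,0}: k∈[1..3] ⇒ +0.716616 -1.102116 +0.188332 = -0.197167;  D = +0.155659+0.121017i
d^3_{0,0}: k∈[0..3] ⇒ +0.288926 -1.333055 +0.683388 -0.038926 = -0.399668;  D = -0.399668+0.000000i
d^3_{1,0}: k∈[0..2] ⇒ -0.716616 +1.102116 -0.188332 = +0.197167;  D = -0.155659+0.121017i
d^3_{2,0}: k∈[0..1] ⇒ +0.811272 -0.415897 = +0.395375;  D = +0.097478-0.383170i
d^3_{3,0}: single k=0 term ⇒ -0.474275;  D = -0.189801-0.434641i
Y_3^{m'}(θ=1.3512,φ=2.8046) and Σ D·Y over m':
  (+0.1898-0.4346i)·(-0.2060-0.3287i)  (+0.0975+0.3832i)·(+0.1657+0.1323i)  (+0.1557+0.1210i)·(+0.2271+0.0795i)  (-0.3997+0.0000i)·(-0.2246+0.0000i)  (-0.1557+0.1210i)·(-0.2271+0.0795i)  (+0.0975-0.3832i)·(+0.1657-0.1323i)  (-0.1898-0.4346i)·(+0.2060-0.3287i)
Y_3^0(R⁻¹ n̂) = -0.291828-0.000000i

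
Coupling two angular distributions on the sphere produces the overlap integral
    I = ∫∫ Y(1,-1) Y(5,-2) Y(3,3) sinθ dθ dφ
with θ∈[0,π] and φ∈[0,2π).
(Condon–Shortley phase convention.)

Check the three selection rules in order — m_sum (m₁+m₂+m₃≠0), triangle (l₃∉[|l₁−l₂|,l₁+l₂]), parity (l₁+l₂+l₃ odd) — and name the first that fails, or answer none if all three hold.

azimuthal sum: -1 − 2 + 3 = 0  ✓
l₃ must lie in [4,6]; have l₃=3  ✗
L = 1 + 5 + 3 = 9 (odd)

triangle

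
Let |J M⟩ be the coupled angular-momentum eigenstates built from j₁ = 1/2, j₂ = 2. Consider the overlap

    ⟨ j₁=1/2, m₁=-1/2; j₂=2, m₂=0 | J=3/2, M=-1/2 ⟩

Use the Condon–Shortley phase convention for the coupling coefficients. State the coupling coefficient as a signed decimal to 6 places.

√[4·1!0!3!/5! · 0!1!2!2!1!2!] = √(8/5)
  +(−1)^1/∏(1,0,0,1,0,2)! = -1/2  (running -1/2)
⟨..|..⟩ = √(8/5)·(-1/2) = -0.632456

−√(2/5) ≈ -0.632456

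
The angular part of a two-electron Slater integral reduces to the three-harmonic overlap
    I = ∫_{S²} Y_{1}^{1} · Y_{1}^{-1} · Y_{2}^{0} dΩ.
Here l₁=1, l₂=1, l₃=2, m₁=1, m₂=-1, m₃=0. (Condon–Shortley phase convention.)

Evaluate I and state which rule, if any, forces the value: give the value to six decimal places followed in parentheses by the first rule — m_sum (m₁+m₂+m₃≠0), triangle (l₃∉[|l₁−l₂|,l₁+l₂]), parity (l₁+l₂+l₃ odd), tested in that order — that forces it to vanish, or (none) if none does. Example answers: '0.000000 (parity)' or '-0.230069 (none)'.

0.126157 (none)

Checks pass: Σm=0; 4 even; l₃=2∈[0,2].
(2·1+1)(2·1+1)(2·2+1) = 45
Δ: 0! 2! 2! / 5! → 1/30
sum: t=0:+1/1 = 1/1
3j²(1 1 2; 0 0 0) = Δ·Π!·Σ² = 2/15  (sign +1)
sum: t=0:+1/4 = 1/4
3j²(1 1 2; 1 -1 0) = Δ·Π!·Σ² = 1/30  (sign +1)
combine: 4πI² = 45·2/15·1/30 = 1/5
take √, sign +1: I = 0.12615663
No selection rule forces the value: the integral is nonzero (none).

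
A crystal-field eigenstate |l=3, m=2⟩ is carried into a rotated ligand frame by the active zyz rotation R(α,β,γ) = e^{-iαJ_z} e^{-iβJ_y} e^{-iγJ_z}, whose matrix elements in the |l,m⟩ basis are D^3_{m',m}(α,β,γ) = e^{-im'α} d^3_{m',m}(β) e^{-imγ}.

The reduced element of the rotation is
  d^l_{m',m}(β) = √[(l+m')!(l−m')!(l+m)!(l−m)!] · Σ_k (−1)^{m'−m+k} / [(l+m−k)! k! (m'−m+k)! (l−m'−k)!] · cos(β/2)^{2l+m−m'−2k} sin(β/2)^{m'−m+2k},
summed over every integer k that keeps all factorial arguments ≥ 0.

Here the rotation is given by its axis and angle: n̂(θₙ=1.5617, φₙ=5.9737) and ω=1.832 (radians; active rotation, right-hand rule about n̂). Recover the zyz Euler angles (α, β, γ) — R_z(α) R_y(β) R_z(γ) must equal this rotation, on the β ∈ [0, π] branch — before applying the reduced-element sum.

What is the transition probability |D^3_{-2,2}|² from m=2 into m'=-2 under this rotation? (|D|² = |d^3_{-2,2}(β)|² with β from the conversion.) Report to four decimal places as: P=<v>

Axis–angle → zyz. n̂ = (sinθₙcosφₙ, sinθₙsinφₙ, cosθₙ) = (+0.952451, -0.304556, +0.009096), ω = 1.8320.
R = I cosω + sinω [n̂]ₓ + (1−cosω) n̂n̂ᵀ gives
  R = [+0.883188, -0.373772, -0.283324; -0.356197, -0.141536, -0.923629; +0.305126, +0.916658, -0.258139]
β = atan2(√(R₁₃²+R₂₃²), R₃₃) = 1.831892; α = atan2(R₂₃, R₁₃) mod 2π = 4.414750; γ = atan2(R₃₂, −R₃₁) mod 2π = 1.892128
Split into d^3_{-2,2}(β=1.8319) × two z-phases.
With c≡cos(β/2)=0.609040 and s≡sin(β/2)=0.793139, N=[1·120·120·1]^{1/2}=120.000000
Admissible k: 4..5 (factorial args all ≥0)
  k=4: (−1)^0·120.0000/(24)·0.6090^2·0.7931^4 = +0.733939
  k=5: (−1)^1·120.0000/(120)·0.6090^0·0.7931^6 = -0.248941
d^3_{-2,2}(1.8319) = +0.733939 -0.248941 = +0.484998
|D^3_{-2,2}|² = |d^3_{-2,2}(β)|² = (+0.484998)² = 0.235223 (the z-rotation phases have unit modulus)

P=0.2352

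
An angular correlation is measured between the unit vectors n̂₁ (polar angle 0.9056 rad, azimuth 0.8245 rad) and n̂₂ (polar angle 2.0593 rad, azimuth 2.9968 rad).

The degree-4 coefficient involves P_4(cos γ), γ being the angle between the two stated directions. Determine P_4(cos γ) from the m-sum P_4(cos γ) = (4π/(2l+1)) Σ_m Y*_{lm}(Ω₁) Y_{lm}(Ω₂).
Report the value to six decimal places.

-0.422363

Term-by-term m-sum for l=4 (normalisation 4π/9 = 1.396263):
  m=-4: Y*=-0.167517-0.026417i  Y=+0.225186+0.147268i  product -0.033832-0.030619i
  m=-3: Y*=-0.295382+0.233102i  Y=+0.366903+0.170218i  product -0.148055+0.035247i
  m=-2: Y*=-0.026964+0.344088i  Y=+0.135424+0.040351i  product -0.017536+0.045510i
  m=-1: Y*=-0.051992-0.056226i  Y=-0.282907-0.041252i  product +0.012390+0.018051i
  m=+0: Y*=-0.354298-0.000000i  Y=-0.202009+0.000000i  product +0.071571+0.000000i
  m=+1: Y*=+0.051992-0.056226i  Y=+0.282907-0.041252i  product +0.012390-0.018051i
  m=+2: Y*=-0.026964-0.344088i  Y=+0.135424-0.040351i  product -0.017536-0.045510i
  m=+3: Y*=+0.295382+0.233102i  Y=-0.366903+0.170218i  product -0.148055-0.035247i
  m=+4: Y*=-0.167517+0.026417i  Y=+0.225186-0.147268i  product -0.033832+0.030619i
Σ over m = -0.302495-0.000000i; ×(4π/9) → -0.422363-0.000000i. Real part: -0.422363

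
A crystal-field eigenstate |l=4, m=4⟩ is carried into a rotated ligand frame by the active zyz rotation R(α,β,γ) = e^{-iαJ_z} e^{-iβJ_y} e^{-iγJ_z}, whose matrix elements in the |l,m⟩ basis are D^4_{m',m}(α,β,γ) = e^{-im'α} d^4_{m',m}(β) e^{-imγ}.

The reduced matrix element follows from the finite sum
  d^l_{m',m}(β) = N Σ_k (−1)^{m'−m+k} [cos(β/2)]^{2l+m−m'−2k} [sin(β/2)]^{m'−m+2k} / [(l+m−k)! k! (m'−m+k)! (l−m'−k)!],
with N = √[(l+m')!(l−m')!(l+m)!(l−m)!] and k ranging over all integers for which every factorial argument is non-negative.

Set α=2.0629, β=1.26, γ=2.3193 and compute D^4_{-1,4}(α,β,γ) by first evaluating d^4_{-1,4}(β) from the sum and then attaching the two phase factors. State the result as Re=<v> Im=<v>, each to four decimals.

Split into d^4_{-1,4}(β=1.2600) × two z-phases.
With c≡cos(β/2)=0.808028 and s≡sin(β/2)=0.589145, N=[6·120·40320·1]^{1/2}=5387.986637
k: max(0,(4)−(-1))=5 … min(4+(4),4−(-1))=5
  k=5: (−1)^0·5387.9866/(720)·0.8080^3·0.5891^5 = +0.280209
d^4_{-1,4}(1.2600) = +0.280209
D = (-0.472481+0.881341i)·(+0.280209)·(-0.989130-0.147043i) = +0.167268-0.224808i

Re=0.1673 Im=-0.2248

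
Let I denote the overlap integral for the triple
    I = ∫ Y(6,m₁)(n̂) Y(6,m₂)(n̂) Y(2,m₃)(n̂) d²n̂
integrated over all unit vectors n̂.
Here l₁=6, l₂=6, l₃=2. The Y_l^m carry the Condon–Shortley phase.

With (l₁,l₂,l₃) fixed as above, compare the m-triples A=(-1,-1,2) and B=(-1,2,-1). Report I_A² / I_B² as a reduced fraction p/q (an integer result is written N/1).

l's match ⇒ only the (l;m) 3-j factors differ between A and B.
A: triangle coeff Δ(6,6,2) = 1/90090; Σ_t [5,5]: t=5:−1/57600 = -1/57600; (3j)²=21/715 [(6 6 2; -1 -1 2)], sign=-1
B: triangle coeff Δ(6,6,2) = 1/90090; Σ_t [6,7]: t=6:+1/34560 t=7:−1/60480 = 1/80640; (3j)²=6/1001 [(6 6 2; -1 2 -1)], sign=-1
I_A²/I_B² = (21/715)/(6/1001) = 49/10

49/10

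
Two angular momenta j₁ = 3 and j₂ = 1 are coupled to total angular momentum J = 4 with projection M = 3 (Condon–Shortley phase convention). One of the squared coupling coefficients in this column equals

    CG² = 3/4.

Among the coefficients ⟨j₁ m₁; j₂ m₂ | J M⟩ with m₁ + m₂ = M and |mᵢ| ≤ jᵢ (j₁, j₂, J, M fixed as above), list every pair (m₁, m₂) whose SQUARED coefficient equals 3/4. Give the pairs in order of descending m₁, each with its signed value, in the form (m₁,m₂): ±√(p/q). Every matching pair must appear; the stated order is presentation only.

Admissible pairs with m₁+m₂ = M = 3: (2,1), (3,0)
  (m₁,m₂)=(3,0): CG² = 1/4, CG = +√(1/4)
  (m₁,m₂)=(2,1): CG² = 3/4, CG = +√(3/4)   ← matches the target
Pairs with CG² = 3/4: (2,1): +√(3/4)

(2,1): +√(3/4)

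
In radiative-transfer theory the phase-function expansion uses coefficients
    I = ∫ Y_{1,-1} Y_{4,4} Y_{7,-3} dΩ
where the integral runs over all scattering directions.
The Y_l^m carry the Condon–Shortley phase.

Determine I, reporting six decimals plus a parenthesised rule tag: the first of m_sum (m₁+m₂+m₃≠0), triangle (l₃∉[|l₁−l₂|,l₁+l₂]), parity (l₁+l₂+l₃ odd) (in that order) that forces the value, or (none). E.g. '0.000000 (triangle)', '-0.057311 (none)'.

0.000000 (triangle)

|1−4|≤7≤1+4 violated ⇒ I = 0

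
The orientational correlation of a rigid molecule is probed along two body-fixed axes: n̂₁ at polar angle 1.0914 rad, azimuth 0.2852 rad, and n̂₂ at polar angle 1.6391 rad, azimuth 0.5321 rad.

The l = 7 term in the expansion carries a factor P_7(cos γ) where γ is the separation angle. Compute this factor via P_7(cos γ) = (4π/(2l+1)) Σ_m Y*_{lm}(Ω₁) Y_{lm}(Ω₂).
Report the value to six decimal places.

-0.334375

Expand P_7 via completeness: Σ_{m} conj(Y_{7,m}) at Ω₁ times Y_{7,m} at Ω₂ —
  term(m=-7) = -0.01670 - 0.10517j   from Y*(Ω₁)=-0.08938 + 0.19716j, Y(Ω₂)=-0.41065 + 0.27087j
  term(m=-6) = -0.00473 + 0.05281j   from Y*(Ω₁)=-0.05892 + 0.41692j, Y(Ω₂)=0.12576 - 0.00642j
  term(m=-5) = -0.04006 + 0.11459j   from Y*(Ω₁)=0.05141 + 0.35255j, Y(Ω₂)=0.30203 + 0.15766j
  term(m=-4) = -0.00395 + 0.00598j   from Y*(Ω₁)=-0.02049 - 0.04468j, Y(Ω₂)=-0.07718 - 0.12376j
  term(m=-3) = -0.07717 + 0.07056j   from Y*(Ω₁)=-0.23154 - 0.26656j, Y(Ω₂)=-0.00755 - 0.29605j
  term(m=-2) = 0.01487 - 0.00800j   from Y*(Ω₁)=-0.09228 - 0.05920j, Y(Ω₂)=-0.07473 + 0.13467j
  term(m=-1) = -0.08359 + 0.02107j   from Y*(Ω₁)=0.29626 + 0.08686j, Y(Ω₂)=-0.24063 + 0.14167j
  term(m=+0) = 0.02354 + 0.00000j   from Y*(Ω₁)=0.15055 + 0.00000j, Y(Ω₂)=0.15635 + 0.00000j
  term(m=+1) = -0.08359 - 0.02107j   from Y*(Ω₁)=-0.29626 + 0.08686j, Y(Ω₂)=0.24063 + 0.14167j
  term(m=+2) = 0.01487 + 0.00800j   from Y*(Ω₁)=-0.09228 + 0.05920j, Y(Ω₂)=-0.07473 - 0.13467j
  term(m=+3) = -0.07717 - 0.07056j   from Y*(Ω₁)=0.23154 - 0.26656j, Y(Ω₂)=0.00755 - 0.29605j
  term(m=+4) = -0.00395 - 0.00598j   from Y*(Ω₁)=-0.02049 + 0.04468j, Y(Ω₂)=-0.07718 + 0.12376j
  term(m=+5) = -0.04006 - 0.11459j   from Y*(Ω₁)=-0.05141 + 0.35255j, Y(Ω₂)=-0.30203 + 0.15766j
  term(m=+6) = -0.00473 - 0.05281j   from Y*(Ω₁)=-0.05892 - 0.41692j, Y(Ω₂)=0.12576 + 0.00642j
  term(m=+7) = -0.01670 + 0.10517j   from Y*(Ω₁)=0.08938 + 0.19716j, Y(Ω₂)=0.41065 + 0.27087j
Accumulated sum -0.39913 - 0.00000j; after 4π/(2l+1) scaling, -0.33437 - 0.00000j ⇒ P_7 = -0.334375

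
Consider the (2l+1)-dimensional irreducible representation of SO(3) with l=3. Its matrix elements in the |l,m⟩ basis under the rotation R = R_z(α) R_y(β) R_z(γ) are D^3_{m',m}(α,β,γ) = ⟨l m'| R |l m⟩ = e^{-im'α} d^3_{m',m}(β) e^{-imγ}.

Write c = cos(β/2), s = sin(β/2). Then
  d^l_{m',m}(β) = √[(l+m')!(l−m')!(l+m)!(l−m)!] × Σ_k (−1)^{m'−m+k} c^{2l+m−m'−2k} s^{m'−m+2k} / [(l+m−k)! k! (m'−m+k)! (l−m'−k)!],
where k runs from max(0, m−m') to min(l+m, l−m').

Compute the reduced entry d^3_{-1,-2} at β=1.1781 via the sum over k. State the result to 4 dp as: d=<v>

d^3_{-1,-2}(β=1.1781) via the finite sum:
With c≡cos(β/2)=0.831469 and s≡sin(β/2)=0.555571, N=[2·24·1·120]^{1/2}=75.894664
k∈{0,1} keeps every argument non-negative
  k=0: (−1)^1·75.8947/(24)·0.8315^5·0.5556^1 = -0.698184
  k=1: (−1)^2·75.8947/(12)·0.8315^3·0.5556^3 = +0.623430
d^3_{-1,-2}(1.1781) = -0.698184 +0.623430 = -0.074754

d=-0.0748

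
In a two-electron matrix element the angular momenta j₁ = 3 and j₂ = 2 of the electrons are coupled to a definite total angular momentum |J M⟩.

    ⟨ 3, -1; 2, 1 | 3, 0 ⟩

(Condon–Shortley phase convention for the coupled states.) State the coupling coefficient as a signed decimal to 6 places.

j₁+j₂−J=2  J+j₁−j₂=4  J−j₁+j₂=2  j₁+j₂+J+1=9
(j₁±m₁, j₂±m₂, J±M) = (2,4,3,1,3,3)
P² = 96/5
sum k=1..2:
  [1] −1/12 = -1/12
  [2] +1/8 = 1/8
S = 1/24
C² = P²·S² = 1/30 ; C = +0.182574

+√(1/30) ≈ +0.182574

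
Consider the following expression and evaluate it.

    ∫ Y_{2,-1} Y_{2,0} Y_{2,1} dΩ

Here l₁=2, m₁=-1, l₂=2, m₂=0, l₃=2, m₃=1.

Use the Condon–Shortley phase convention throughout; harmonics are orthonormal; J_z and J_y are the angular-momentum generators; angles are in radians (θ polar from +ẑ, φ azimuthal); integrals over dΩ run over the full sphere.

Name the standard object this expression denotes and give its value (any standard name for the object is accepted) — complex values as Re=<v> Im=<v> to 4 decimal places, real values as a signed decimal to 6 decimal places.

Gaunt coefficient, -0.090112

This is a Gaunt coefficient — the integral of a triple product of spherical harmonics over the sphere.
Rules hold: Σm=0, L=6 even, 0≤2≤4.
N = 5·5·5 = 125
Δ = 2!·2!·2!/7! = 1/630
Racah Σ t=0..2: t=0:+1/8 t=1:−1/1 t=2:+1/8 = -3/4
⇒ 3j(2 2 2; 0 0 0)² = 2/35, sgn -1
Racah Σ t=1..2: t=1:−1/2 t=2:+1/4 = -1/4
⇒ 3j(2 2 2; -1 0 1)² = 1/70, sgn +1
4πI² = N·(3j₀)²·(3jₘ)² = 5/49
I = -1·√(0.102041/4π) = -0.09011188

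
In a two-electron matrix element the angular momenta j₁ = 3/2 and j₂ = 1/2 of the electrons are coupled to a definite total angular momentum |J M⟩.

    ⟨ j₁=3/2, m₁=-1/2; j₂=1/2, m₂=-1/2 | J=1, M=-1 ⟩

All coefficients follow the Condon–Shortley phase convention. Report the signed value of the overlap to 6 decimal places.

triangle: 1!·2!·0!/4! = 2/24
(j±m)!: 1!·2!·0!·1!·0!·2! = 4
prefactor² = (2J+1)·Δ·N² = 1
  k=0: +1/(0!·1!·2!·0!·0!·0!) = 1/2
Σ = 1/2  ⇒  CG² = 1·(1/2)² = 1/4
CG = +√(1/4) = +0.500000

+√(1/4) ≈ +0.500000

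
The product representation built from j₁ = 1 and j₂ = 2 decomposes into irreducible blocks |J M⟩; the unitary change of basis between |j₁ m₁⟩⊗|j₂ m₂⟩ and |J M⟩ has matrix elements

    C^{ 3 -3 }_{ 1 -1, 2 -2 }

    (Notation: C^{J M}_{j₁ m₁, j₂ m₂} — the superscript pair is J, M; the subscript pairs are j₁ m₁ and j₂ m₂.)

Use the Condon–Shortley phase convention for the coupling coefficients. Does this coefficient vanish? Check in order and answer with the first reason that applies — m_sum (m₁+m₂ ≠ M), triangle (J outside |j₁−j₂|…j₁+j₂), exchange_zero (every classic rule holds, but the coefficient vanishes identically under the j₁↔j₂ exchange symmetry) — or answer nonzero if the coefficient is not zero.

m-sum: m₁+m₂ = -1+(-2) = -3, M = -3  ✓
triangle: |j₁−j₂| = 1 ≤ J = 3 ≤ j₁+j₂ = 3  ✓
exchange: j₁≠j₂ or m₁≠m₂ — the exchange symmetry imposes no constraint here
value check: CG = +1 = +1.000000 ≠ 0

nonzero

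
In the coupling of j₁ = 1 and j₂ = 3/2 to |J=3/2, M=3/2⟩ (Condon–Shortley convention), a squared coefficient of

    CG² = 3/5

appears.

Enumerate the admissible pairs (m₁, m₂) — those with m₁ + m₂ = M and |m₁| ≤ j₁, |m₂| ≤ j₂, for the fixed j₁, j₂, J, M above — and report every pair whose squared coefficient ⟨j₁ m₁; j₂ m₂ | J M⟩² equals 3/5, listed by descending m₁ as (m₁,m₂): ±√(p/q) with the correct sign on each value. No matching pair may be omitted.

(0,3/2): −√(3/5)

Admissible pairs with m₁+m₂ = M = 3/2: (0,3/2), (1,1/2)
  (m₁,m₂)=(1,1/2): CG² = 2/5, CG = +√(2/5)
  (m₁,m₂)=(0,3/2): CG² = 3/5, CG = −√(3/5)   ← matches the target
Pairs with CG² = 3/5: (0,3/2): −√(3/5)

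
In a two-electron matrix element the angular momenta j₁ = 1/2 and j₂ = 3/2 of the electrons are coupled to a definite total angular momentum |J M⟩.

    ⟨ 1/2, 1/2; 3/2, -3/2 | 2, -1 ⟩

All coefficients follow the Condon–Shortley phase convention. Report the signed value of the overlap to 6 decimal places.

√[5·0!1!3!/5! · 1!0!0!3!1!3!] = √(9)
  +(−1)^0/∏(0,0,0,0,1,3)! = 1/6  (running 1/6)
⟨..|..⟩ = √(9)·(1/6) = +0.500000

+√(1/4) = +0.500000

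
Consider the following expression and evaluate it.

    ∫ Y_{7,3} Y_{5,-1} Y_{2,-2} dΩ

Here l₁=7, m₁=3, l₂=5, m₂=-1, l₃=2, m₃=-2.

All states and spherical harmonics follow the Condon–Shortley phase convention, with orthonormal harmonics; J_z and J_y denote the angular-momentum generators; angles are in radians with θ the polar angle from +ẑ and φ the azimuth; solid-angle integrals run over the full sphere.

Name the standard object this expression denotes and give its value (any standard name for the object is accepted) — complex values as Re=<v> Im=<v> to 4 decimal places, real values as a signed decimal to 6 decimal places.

Gaunt coefficient, -0.164220

This is a Gaunt coefficient — the integral of a triple product of spherical harmonics over the sphere.
Rules hold: Σm=0, L=14 even, 2≤2≤12.
N = 15·11·5 = 825
Δ = 10!·4!·0!/15! = 1/15015
Racah Σ t=5..5: t=5:−1/57600 = -1/57600
⇒ 3j(7 5 2; 0 0 0)² = 21/715, sgn -1
Racah Σ t=4..4: t=4:+1/414720 = 1/414720
⇒ 3j(7 5 2; 3 -1 -2)² = 2/143, sgn +1
4πI² = N·(3j₀)²·(3jₘ)² = 630/1859
I = -1·√(0.338892/4π) = -0.16421985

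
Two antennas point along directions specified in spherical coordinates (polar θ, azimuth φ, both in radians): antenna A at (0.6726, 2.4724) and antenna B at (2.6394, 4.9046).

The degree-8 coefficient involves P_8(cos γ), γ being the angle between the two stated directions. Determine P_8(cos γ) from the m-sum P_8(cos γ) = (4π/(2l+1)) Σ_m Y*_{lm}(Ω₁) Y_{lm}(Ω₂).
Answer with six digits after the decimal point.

-0.394543

Term-by-term m-sum for l=8 (normalisation 4π/17 = 0.739198):
  term(m=-8) = (0.000014, -0.000010)   from Y*(Ω₁)=(0.006998, 0.009377), Y(Ω₂)=(0.000049, -0.001485)
  term(m=-7) = (0.000159, -0.000615)   from Y*(Ω₁)=(0.001647, -0.058736), Y(Ω₂)=(0.010546, 0.002417)
  term(m=-6) = (-0.003906, -0.007964)   from Y*(Ω₁)=(-0.115590, 0.138006), Y(Ω₂)=(-0.019981, 0.045042)
  term(m=-5) = (-0.053215, -0.022837)   from Y*(Ω₁)=(0.361159, -0.074855), Y(Ω₂)=(-0.128711, -0.089909)
  term(m=-4) = (-0.161426, 0.050647)   from Y*(Ω₁)=(-0.429413, -0.215337), Y(Ω₂)=(0.253123, -0.244878)
  term(m=-3) = (-0.076327, 0.122454)   from Y*(Ω₁)=(0.118249, 0.253288), Y(Ω₂)=(0.281435, 0.432732)
  term(m=-2) = (-0.010792, -0.070445)   from Y*(Ω₁)=(-0.045795, 0.193484), Y(Ω₂)=(-0.332273, 0.134421)
  term(m=-1) = (0.056093, 0.048155)   from Y*(Ω₁)=(0.306493, -0.242418), Y(Ω₂)=(0.036140, 0.185700)
  term(m=+0) = (-0.034948, 0.000000)   from Y*(Ω₁)=(0.080409, -0.000000), Y(Ω₂)=(-0.434620, 0.000000)
  term(m=+1) = (0.056093, -0.048155)   from Y*(Ω₁)=(-0.306493, -0.242418), Y(Ω₂)=(-0.036140, 0.185700)
  term(m=+2) = (-0.010792, 0.070445)   from Y*(Ω₁)=(-0.045795, -0.193484), Y(Ω₂)=(-0.332273, -0.134421)
  term(m=+3) = (-0.076327, -0.122454)   from Y*(Ω₁)=(-0.118249, 0.253288), Y(Ω₂)=(-0.281435, 0.432732)
  term(m=+4) = (-0.161426, -0.050647)   from Y*(Ω₁)=(-0.429413, 0.215337), Y(Ω₂)=(0.253123, 0.244878)
  term(m=+5) = (-0.053215, 0.022837)   from Y*(Ω₁)=(-0.361159, -0.074855), Y(Ω₂)=(0.128711, -0.089909)
  term(m=+6) = (-0.003906, 0.007964)   from Y*(Ω₁)=(-0.115590, -0.138006), Y(Ω₂)=(-0.019981, -0.045042)
  term(m=+7) = (0.000159, 0.000615)   from Y*(Ω₁)=(-0.001647, -0.058736), Y(Ω₂)=(-0.010546, 0.002417)
  term(m=+8) = (0.000014, 0.000010)   from Y*(Ω₁)=(0.006998, -0.009377), Y(Ω₂)=(0.000049, 0.001485)
Accumulated sum (-0.533745, 0.000000); after 4π/(2l+1) scaling, (-0.394543, 0.000000) ⇒ P_8 = -0.394543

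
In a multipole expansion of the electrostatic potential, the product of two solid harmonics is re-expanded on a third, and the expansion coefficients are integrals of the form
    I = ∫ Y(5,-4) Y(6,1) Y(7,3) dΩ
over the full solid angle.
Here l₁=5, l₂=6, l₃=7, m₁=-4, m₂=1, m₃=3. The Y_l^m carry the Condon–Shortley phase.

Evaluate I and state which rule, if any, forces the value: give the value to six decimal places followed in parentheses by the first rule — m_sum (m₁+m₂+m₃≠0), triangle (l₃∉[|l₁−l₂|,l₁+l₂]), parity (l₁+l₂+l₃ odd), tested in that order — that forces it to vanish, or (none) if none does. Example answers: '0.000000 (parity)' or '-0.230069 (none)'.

-0.033132 (none)

Checks pass: Σm=0; 18 even; l₃=7∈[1,11].
(2·5+1)(2·6+1)(2·7+1) = 2145
Δ: 4! 6! 8! / 19! → 1/174594420
sum: t=0:+1/4147200 t=1:−1/207360 t=2:+1/82944 t=3:−1/207360 t=4:+1/4147200 = 1/345600
3j²(5 6 7; 0 0 0) = Δ·Π!·Σ² = 420/46189  (sign -1)
sum: t=3:−1/2488320 t=4:+1/2073600 = 1/12441600
3j²(5 6 7; -4 1 3) = Δ·Π!·Σ² = 98/138567  (sign +1)
combine: 4πI² = 2145·420/46189·98/138567 = 205800/14919047
take √, sign -1: I = -0.03313197
No selection rule forces the value: the integral is nonzero (none).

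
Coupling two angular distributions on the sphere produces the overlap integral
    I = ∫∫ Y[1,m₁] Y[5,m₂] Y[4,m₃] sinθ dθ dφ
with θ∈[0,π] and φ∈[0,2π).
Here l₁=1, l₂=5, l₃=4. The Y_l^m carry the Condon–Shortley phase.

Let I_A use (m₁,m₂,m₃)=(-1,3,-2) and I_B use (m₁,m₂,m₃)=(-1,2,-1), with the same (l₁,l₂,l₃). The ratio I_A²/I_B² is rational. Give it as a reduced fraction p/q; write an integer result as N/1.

Shared (l₁,l₂,l₃)=(1,5,4): N and (l;000)² cancel in I_A²/I_B².
A: Δ = 2!·0!·8!/11! = 1/495; Racah Σ t=2..2: t=2:+1/2880 = 1/2880; ⇒ 3j(1 5 4; -1 3 -2)² = 28/495, sgn +1
B: Δ = 2!·0!·8!/11! = 1/495; Racah Σ t=2..2: t=2:+1/1440 = 1/1440; ⇒ 3j(1 5 4; -1 2 -1)² = 7/165, sgn -1
I_A²/I_B² = (28/495)/(7/165) = 4/3

4/3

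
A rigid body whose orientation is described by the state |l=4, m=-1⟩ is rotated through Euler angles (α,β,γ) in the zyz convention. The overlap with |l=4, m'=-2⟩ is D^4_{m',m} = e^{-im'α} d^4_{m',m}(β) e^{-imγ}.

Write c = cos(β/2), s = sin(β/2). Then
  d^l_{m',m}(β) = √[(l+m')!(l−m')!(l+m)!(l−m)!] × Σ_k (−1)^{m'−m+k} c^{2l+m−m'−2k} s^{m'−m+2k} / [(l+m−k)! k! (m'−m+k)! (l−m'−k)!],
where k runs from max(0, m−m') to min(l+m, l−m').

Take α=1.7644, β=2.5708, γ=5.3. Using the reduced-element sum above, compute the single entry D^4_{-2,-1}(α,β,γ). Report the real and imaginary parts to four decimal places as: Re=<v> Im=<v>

Re=-0.1855 Im=0.1258

First d^4_{-2,-1}(β=2.5708), then the phase factors e^{-i(-2)α} and e^{-i(-1)γ}:
c=cos(2.570800/2)=0.281538, s=sin(2.570800/2)=0.959550; N=√[2·720·6·120]=1018.233765
Admissible k: 1..3 (factorial args all ≥0)
  k=1: (−1)^0·1018.2338/(240)·0.2815^7·0.9596^1 = +0.000571
  k=2: (−1)^1·1018.2338/(48)·0.2815^5·0.9596^3 = -0.033151
  k=3: (−1)^2·1018.2338/(72)·0.2815^3·0.9596^5 = +0.256722
d^4_{-2,-1}(2.5708) = +0.000571 -0.033151 +0.256722 = +0.224142
D = (-0.925967-0.377604i)·(+0.224142)·(+0.554374-0.832267i) = -0.185500+0.125815i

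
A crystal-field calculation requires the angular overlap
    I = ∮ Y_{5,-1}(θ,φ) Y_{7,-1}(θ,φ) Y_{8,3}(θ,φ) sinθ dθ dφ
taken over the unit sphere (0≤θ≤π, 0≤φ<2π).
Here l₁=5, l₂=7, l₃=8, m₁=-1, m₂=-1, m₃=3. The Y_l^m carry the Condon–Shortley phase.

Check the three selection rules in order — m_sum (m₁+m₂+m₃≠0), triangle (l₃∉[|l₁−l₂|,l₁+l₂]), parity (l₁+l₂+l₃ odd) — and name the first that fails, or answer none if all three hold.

azimuthal sum: -1 − 1 + 3 = 1  ✗
2 ≤ 8 ≤ 12 (triangle on l)
L = 5 + 7 + 8 = 20 (even)

m_sum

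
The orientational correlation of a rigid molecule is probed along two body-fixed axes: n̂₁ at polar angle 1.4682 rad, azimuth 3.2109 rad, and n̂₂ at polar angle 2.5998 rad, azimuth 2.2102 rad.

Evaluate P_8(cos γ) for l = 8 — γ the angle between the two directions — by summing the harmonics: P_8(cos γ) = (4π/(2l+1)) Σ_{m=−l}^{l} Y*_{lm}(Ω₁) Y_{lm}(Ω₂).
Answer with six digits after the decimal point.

-0.013550

Addition theorem: P_8(cos γ) = (4π/17) Σ_m Y*_{lm}(Ω₁) Y_{lm}(Ω₂), m = −8…8:
  [-8]  conj(Y_{8,-8})(Ω₁) = (0.420112, 0.260157) ; Y_{8,-8}(Ω₂) = (0.001010, 0.002371) ; Δ = (-0.000192, 0.001259)
  [-7]  conj(Y_{8,-7})(Ω₁) = (-0.180019, -0.094902) ; Y_{8,-7}(Ω₂) = (0.016651, 0.004014) ; Δ = (-0.002617, -0.002303)
  [-6]  conj(Y_{8,-6})(Ω₁) = (-0.281124, -0.124144) ; Y_{8,-6}(Ω₂) = (0.054432, -0.045368) ; Δ = (-0.020934, 0.005997)
  [-5]  conj(Y_{8,-5})(Ω₁) = (0.216871, 0.078314) ; Y_{8,-5}(Ω₂) = (-0.011275, -0.203210) ; Δ = (0.013469, -0.044953)
  [-4]  conj(Y_{8,-4})(Ω₁) = (0.233980, 0.066581) ; Y_{8,-4}(Ω₂) = (-0.338090, -0.223433) ; Δ = (-0.064230, -0.074789)
  [-3]  conj(Y_{8,-3})(Ω₁) = (-0.235344, -0.049651) ; Y_{8,-3}(Ω₂) = (-0.475704, 0.172253) ; Δ = (0.120506, -0.016920)
  [-2]  conj(Y_{8,-2})(Ω₁) = (-0.211608, -0.029521) ; Y_{8,-2}(Ω₂) = (-0.067483, 0.224510) ; Δ = (0.020908, -0.045516)
  [-1]  conj(Y_{8,-1})(Ω₁) = (0.243482, 0.016902) ; Y_{8,-1}(Ω₂) = (-0.182023, -0.244781) ; Δ = (-0.040182, -0.062676)
  [+0]  conj(Y_{8,0})(Ω₁) = (0.204746, -0.000000) ; Y_{8,0}(Ω₂) = (-0.350613, 0.000000) ; Δ = (-0.071787, 0.000000)
  [+1]  conj(Y_{8,1})(Ω₁) = (-0.243482, 0.016902) ; Y_{8,1}(Ω₂) = (0.182023, -0.244781) ; Δ = (-0.040182, 0.062676)
  [+2]  conj(Y_{8,2})(Ω₁) = (-0.211608, 0.029521) ; Y_{8,2}(Ω₂) = (-0.067483, -0.224510) ; Δ = (0.020908, 0.045516)
  [+3]  conj(Y_{8,3})(Ω₁) = (0.235344, -0.049651) ; Y_{8,3}(Ω₂) = (0.475704, 0.172253) ; Δ = (0.120506, 0.016920)
  [+4]  conj(Y_{8,4})(Ω₁) = (0.233980, -0.066581) ; Y_{8,4}(Ω₂) = (-0.338090, 0.223433) ; Δ = (-0.064230, 0.074789)
  [+5]  conj(Y_{8,5})(Ω₁) = (-0.216871, 0.078314) ; Y_{8,5}(Ω₂) = (0.011275, -0.203210) ; Δ = (0.013469, 0.044953)
  [+6]  conj(Y_{8,6})(Ω₁) = (-0.281124, 0.124144) ; Y_{8,6}(Ω₂) = (0.054432, 0.045368) ; Δ = (-0.020934, -0.005997)
  [+7]  conj(Y_{8,7})(Ω₁) = (0.180019, -0.094902) ; Y_{8,7}(Ω₂) = (-0.016651, 0.004014) ; Δ = (-0.002617, 0.002303)
  [+8]  conj(Y_{8,8})(Ω₁) = (0.420112, -0.260157) ; Y_{8,8}(Ω₂) = (0.001010, -0.002371) ; Δ = (-0.000192, -0.001259)
Total Σ_m = (-0.018330, -0.000000). Multiply by 0.739198: (-0.013550, -0.000000). P_8(cos γ) = -0.013550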